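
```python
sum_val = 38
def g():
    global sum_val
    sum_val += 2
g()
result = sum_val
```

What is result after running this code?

Step 1: sum_val = 38 globally.
Step 2: g() modifies global sum_val: sum_val += 2 = 40.
Step 3: result = 40

The answer is 40.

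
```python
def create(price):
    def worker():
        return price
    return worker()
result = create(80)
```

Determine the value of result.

Step 1: create(80) binds parameter price = 80.
Step 2: worker() looks up price in enclosing scope and finds the parameter price = 80.
Step 3: result = 80

The answer is 80.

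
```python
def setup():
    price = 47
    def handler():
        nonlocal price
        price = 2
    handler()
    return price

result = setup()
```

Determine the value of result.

Step 1: setup() sets price = 47.
Step 2: handler() uses nonlocal to reassign price = 2.
Step 3: result = 2

The answer is 2.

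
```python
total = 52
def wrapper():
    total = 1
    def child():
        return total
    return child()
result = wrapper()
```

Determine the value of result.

Step 1: total = 52 globally, but wrapper() defines total = 1 locally.
Step 2: child() looks up total. Not in local scope, so checks enclosing scope (wrapper) and finds total = 1.
Step 3: result = 1

The answer is 1.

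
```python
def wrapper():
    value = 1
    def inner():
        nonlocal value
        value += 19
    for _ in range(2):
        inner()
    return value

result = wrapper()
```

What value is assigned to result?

Step 1: value = 1.
Step 2: inner() is called 2 times in a loop, each adding 19 via nonlocal.
Step 3: value = 1 + 19 * 2 = 39

The answer is 39.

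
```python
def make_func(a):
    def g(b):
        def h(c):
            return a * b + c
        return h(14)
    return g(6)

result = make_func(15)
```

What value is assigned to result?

Step 1: a = 15, b = 6, c = 14.
Step 2: h() computes a * b + c = 15 * 6 + 14 = 104.
Step 3: result = 104

The answer is 104.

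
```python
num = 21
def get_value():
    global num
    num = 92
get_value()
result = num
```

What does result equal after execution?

Step 1: num = 21 globally.
Step 2: get_value() declares global num and sets it to 92.
Step 3: After get_value(), global num = 92. result = 92

The answer is 92.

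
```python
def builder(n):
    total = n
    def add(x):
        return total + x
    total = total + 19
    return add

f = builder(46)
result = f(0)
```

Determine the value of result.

Step 1: builder(46) sets total = 46, then total = 46 + 19 = 65.
Step 2: Closures capture by reference, so add sees total = 65.
Step 3: f(0) returns 65 + 0 = 65

The answer is 65.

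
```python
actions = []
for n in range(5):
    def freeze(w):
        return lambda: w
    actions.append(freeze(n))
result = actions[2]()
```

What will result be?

Step 1: freeze(n) creates a new scope capturing w = n at call time.
Step 2: actions[2] = freeze(2), so its lambda captures w = 2.
Step 3: result = 2 (closure factory fixes late binding)

The answer is 2.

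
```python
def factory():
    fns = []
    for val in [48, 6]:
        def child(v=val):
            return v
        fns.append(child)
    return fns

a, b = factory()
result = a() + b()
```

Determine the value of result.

Step 1: Default argument v=val captures val at each iteration.
Step 2: a() returns 48 (captured at first iteration), b() returns 6 (captured at second).
Step 3: result = 48 + 6 = 54

The answer is 54.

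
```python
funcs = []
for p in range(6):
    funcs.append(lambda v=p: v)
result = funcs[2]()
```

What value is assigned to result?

Step 1: Default argument v=p captures p's value at each iteration.
Step 2: funcs[2] captured v = 2 when p was 2.
Step 3: result = 2

The answer is 2.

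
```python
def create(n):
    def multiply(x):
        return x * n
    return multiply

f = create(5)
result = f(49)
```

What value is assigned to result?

Step 1: create(5) returns multiply closure with n = 5.
Step 2: f(49) computes 49 * 5 = 245.
Step 3: result = 245

The answer is 245.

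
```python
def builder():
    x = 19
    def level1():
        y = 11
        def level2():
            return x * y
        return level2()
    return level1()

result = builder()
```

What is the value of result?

Step 1: x = 19 in builder. y = 11 in level1.
Step 2: level2() reads x = 19 and y = 11 from enclosing scopes.
Step 3: result = 19 * 11 = 209

The answer is 209.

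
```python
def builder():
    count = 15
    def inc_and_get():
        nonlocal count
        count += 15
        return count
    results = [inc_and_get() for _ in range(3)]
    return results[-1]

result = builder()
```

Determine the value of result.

Step 1: count = 15.
Step 2: Three calls to inc_and_get(), each adding 15.
Step 3: Last value = 15 + 15 * 3 = 60

The answer is 60.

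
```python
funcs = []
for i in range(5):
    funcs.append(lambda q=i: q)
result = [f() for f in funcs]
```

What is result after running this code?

Step 1: Default arg q=i captures i at each iteration.
Step 2: Each lambda has its own default: 0, 1, ..., 4.
Step 3: result = [0, 1, 2, 3, 4]

The answer is [0, 1, 2, 3, 4].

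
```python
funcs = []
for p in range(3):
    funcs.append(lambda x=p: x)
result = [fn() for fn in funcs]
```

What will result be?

Step 1: Default arg x=p captures p at each iteration.
Step 2: Each lambda has its own default: 0, 1, ..., 2.
Step 3: result = [0, 1, 2]

The answer is [0, 1, 2].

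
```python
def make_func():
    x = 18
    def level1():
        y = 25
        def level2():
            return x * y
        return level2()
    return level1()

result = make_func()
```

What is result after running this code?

Step 1: x = 18 in make_func. y = 25 in level1.
Step 2: level2() reads x = 18 and y = 25 from enclosing scopes.
Step 3: result = 18 * 25 = 450

The answer is 450.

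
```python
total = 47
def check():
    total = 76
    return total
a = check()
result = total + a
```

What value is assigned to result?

Step 1: Global total = 47. check() returns local total = 76.
Step 2: a = 76. Global total still = 47.
Step 3: result = 47 + 76 = 123

The answer is 123.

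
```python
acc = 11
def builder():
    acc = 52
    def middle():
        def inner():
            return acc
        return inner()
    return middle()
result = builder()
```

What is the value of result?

Step 1: builder() defines acc = 52. middle() and inner() have no local acc.
Step 2: inner() checks local (none), enclosing middle() (none), enclosing builder() and finds acc = 52.
Step 3: result = 52

The answer is 52.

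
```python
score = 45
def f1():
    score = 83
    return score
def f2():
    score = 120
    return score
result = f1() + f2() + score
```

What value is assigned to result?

Step 1: Each function shadows global score with its own local.
Step 2: f1() returns 83, f2() returns 120.
Step 3: Global score = 45 is unchanged. result = 83 + 120 + 45 = 248

The answer is 248.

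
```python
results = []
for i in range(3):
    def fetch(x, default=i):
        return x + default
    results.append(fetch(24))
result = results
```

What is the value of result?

Step 1: Default argument default=i is evaluated at function definition time.
Step 2: Each iteration creates fetch with default = current i value.
Step 3: fetch(24) returns 24 + default. results = [24, 25, 26]

The answer is [24, 25, 26].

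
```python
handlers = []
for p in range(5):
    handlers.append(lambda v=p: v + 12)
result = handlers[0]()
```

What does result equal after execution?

Step 1: Default argument v=p captures p's value at definition time.
Step 2: handlers[0] was defined when p = 0, so v defaults to 0.
Step 3: result = 0 + 12 = 12 (default arg fixes the late binding issue)

The answer is 12.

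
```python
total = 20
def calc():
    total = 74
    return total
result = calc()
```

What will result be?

Step 1: Global total = 20.
Step 2: calc() creates local total = 74, shadowing the global.
Step 3: Returns local total = 74. result = 74

The answer is 74.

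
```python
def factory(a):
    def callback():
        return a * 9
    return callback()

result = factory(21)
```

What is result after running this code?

Step 1: factory(21) binds parameter a = 21.
Step 2: callback() accesses a = 21 from enclosing scope.
Step 3: result = 21 * 9 = 189

The answer is 189.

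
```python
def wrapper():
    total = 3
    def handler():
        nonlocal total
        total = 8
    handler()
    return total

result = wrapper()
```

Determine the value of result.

Step 1: wrapper() sets total = 3.
Step 2: handler() uses nonlocal to reassign total = 8.
Step 3: result = 8

The answer is 8.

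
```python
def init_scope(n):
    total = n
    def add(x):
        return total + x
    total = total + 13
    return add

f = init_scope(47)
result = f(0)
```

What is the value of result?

Step 1: init_scope(47) sets total = 47, then total = 47 + 13 = 60.
Step 2: Closures capture by reference, so add sees total = 60.
Step 3: f(0) returns 60 + 0 = 60

The answer is 60.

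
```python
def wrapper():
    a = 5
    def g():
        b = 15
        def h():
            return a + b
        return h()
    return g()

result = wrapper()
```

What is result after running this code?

Step 1: wrapper() defines a = 5. g() defines b = 15.
Step 2: h() accesses both from enclosing scopes: a = 5, b = 15.
Step 3: result = 5 + 15 = 20

The answer is 20.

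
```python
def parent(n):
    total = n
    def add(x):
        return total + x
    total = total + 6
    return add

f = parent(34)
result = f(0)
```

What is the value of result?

Step 1: parent(34) sets total = 34, then total = 34 + 6 = 40.
Step 2: Closures capture by reference, so add sees total = 40.
Step 3: f(0) returns 40 + 0 = 40

The answer is 40.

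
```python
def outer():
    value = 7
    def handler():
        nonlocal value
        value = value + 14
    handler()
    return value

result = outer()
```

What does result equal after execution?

Step 1: outer() sets value = 7.
Step 2: handler() uses nonlocal to modify value in outer's scope: value = 7 + 14 = 21.
Step 3: outer() returns the modified value = 21

The answer is 21.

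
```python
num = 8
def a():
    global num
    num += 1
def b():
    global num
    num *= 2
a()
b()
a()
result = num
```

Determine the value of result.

Step 1: num = 8.
Step 2: a(): num = 8 + 1 = 9.
Step 3: b(): num = 9 * 2 = 18.
Step 4: a(): num = 18 + 1 = 19

The answer is 19.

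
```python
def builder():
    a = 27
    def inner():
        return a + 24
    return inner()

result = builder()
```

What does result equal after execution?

Step 1: builder() defines a = 27.
Step 2: inner() reads a = 27 from enclosing scope, returns 27 + 24 = 51.
Step 3: result = 51

The answer is 51.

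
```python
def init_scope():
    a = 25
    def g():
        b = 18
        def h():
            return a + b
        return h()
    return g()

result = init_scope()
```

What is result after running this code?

Step 1: init_scope() defines a = 25. g() defines b = 18.
Step 2: h() accesses both from enclosing scopes: a = 25, b = 18.
Step 3: result = 25 + 18 = 43

The answer is 43.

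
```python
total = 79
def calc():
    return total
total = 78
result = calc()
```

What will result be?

Step 1: total is first set to 79, then reassigned to 78.
Step 2: calc() is called after the reassignment, so it looks up the current global total = 78.
Step 3: result = 78

The answer is 78.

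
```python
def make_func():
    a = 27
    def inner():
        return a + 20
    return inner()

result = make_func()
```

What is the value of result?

Step 1: make_func() defines a = 27.
Step 2: inner() reads a = 27 from enclosing scope, returns 27 + 20 = 47.
Step 3: result = 47

The answer is 47.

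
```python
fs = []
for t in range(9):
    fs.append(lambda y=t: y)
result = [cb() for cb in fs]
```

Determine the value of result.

Step 1: Default arg y=t captures t at each iteration.
Step 2: Each lambda has its own default: 0, 1, ..., 8.
Step 3: result = [0, 1, 2, 3, 4, 5, 6, 7, 8]

The answer is [0, 1, 2, 3, 4, 5, 6, 7, 8].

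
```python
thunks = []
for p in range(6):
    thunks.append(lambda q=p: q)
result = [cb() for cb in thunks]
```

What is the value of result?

Step 1: Default arg q=p captures p at each iteration.
Step 2: Each lambda has its own default: 0, 1, ..., 5.
Step 3: result = [0, 1, 2, 3, 4, 5]

The answer is [0, 1, 2, 3, 4, 5].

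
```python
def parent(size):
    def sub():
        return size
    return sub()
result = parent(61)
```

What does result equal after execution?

Step 1: parent(61) binds parameter size = 61.
Step 2: sub() looks up size in enclosing scope and finds the parameter size = 61.
Step 3: result = 61

The answer is 61.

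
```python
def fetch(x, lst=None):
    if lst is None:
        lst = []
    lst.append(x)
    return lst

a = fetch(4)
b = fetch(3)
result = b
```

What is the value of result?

Step 1: None default with guard creates a NEW list each call.
Step 2: a = [4] (fresh list). b = [3] (another fresh list).
Step 3: result = [3] (this is the fix for mutable default)

The answer is [3].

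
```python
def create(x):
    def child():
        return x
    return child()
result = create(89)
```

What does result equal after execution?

Step 1: create(89) binds parameter x = 89.
Step 2: child() looks up x in enclosing scope and finds the parameter x = 89.
Step 3: result = 89

The answer is 89.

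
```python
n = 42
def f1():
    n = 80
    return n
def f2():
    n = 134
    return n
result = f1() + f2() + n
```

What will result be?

Step 1: Each function shadows global n with its own local.
Step 2: f1() returns 80, f2() returns 134.
Step 3: Global n = 42 is unchanged. result = 80 + 134 + 42 = 256

The answer is 256.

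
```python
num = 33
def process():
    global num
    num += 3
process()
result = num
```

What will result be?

Step 1: num = 33 globally.
Step 2: process() modifies global num: num += 3 = 36.
Step 3: result = 36

The answer is 36.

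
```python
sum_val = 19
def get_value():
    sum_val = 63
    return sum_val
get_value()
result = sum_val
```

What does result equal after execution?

Step 1: sum_val = 19 globally.
Step 2: get_value() creates a LOCAL sum_val = 63 (no global keyword!).
Step 3: The global sum_val is unchanged. result = 19

The answer is 19.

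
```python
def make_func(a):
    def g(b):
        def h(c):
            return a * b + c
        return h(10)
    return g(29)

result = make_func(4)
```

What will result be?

Step 1: a = 4, b = 29, c = 10.
Step 2: h() computes a * b + c = 4 * 29 + 10 = 126.
Step 3: result = 126

The answer is 126.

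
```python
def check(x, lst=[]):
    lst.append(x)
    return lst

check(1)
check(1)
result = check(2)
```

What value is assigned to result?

Step 1: Mutable default argument gotcha! The list [] is created once.
Step 2: Each call appends to the SAME list: [1], [1, 1], [1, 1, 2].
Step 3: result = [1, 1, 2]

The answer is [1, 1, 2].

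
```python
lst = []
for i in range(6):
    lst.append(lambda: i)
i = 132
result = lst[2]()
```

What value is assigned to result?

Step 1: Lambdas capture the variable i by reference, not by value.
Step 2: After the loop, i is reassigned to 132.
Step 3: lst[2]() looks up the current i = 132. result = 132

The answer is 132.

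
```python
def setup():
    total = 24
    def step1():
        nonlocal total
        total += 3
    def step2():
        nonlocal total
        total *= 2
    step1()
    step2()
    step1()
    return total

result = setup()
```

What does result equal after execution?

Step 1: total = 24.
Step 2: step1(): total = 24 + 3 = 27.
Step 3: step2(): total = 27 * 2 = 54.
Step 4: step1(): total = 54 + 3 = 57. result = 57

The answer is 57.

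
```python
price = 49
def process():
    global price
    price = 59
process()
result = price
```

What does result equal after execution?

Step 1: price = 49 globally.
Step 2: process() declares global price and sets it to 59.
Step 3: After process(), global price = 59. result = 59

The answer is 59.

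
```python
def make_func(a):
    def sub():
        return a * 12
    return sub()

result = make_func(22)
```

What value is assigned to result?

Step 1: make_func(22) binds parameter a = 22.
Step 2: sub() accesses a = 22 from enclosing scope.
Step 3: result = 22 * 12 = 264

The answer is 264.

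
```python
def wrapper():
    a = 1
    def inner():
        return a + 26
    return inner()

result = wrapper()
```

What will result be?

Step 1: wrapper() defines a = 1.
Step 2: inner() reads a = 1 from enclosing scope, returns 1 + 26 = 27.
Step 3: result = 27

The answer is 27.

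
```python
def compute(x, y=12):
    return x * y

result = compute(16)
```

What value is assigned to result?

Step 1: compute(16) uses default y = 12.
Step 2: Returns 16 * 12 = 192.
Step 3: result = 192

The answer is 192.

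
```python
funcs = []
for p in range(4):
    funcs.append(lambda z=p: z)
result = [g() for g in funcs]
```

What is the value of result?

Step 1: Default arg z=p captures p at each iteration.
Step 2: Each lambda has its own default: 0, 1, ..., 3.
Step 3: result = [0, 1, 2, 3]

The answer is [0, 1, 2, 3].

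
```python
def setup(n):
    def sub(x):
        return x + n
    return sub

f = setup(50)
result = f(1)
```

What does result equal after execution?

Step 1: setup(50) creates a closure that captures n = 50.
Step 2: f(1) calls the closure with x = 1, returning 1 + 50 = 51.
Step 3: result = 51

The answer is 51.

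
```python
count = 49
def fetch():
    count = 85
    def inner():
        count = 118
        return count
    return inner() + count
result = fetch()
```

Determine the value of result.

Step 1: fetch() has local count = 85. inner() has local count = 118.
Step 2: inner() returns its local count = 118.
Step 3: fetch() returns 118 + its own count (85) = 203

The answer is 203.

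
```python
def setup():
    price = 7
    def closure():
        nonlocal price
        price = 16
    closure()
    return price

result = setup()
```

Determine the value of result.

Step 1: setup() sets price = 7.
Step 2: closure() uses nonlocal to reassign price = 16.
Step 3: result = 16

The answer is 16.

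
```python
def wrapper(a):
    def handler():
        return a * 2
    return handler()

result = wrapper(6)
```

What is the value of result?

Step 1: wrapper(6) binds parameter a = 6.
Step 2: handler() accesses a = 6 from enclosing scope.
Step 3: result = 6 * 2 = 12

The answer is 12.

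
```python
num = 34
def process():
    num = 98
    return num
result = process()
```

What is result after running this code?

Step 1: Global num = 34.
Step 2: process() creates local num = 98, shadowing the global.
Step 3: Returns local num = 98. result = 98

The answer is 98.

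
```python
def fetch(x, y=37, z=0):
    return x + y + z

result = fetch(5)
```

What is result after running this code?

Step 1: fetch(5) uses defaults y = 37, z = 0.
Step 2: Returns 5 + 37 + 0 = 42.
Step 3: result = 42

The answer is 42.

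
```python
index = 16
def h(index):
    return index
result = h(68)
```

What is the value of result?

Step 1: Global index = 16.
Step 2: h(68) takes parameter index = 68, which shadows the global.
Step 3: result = 68

The answer is 68.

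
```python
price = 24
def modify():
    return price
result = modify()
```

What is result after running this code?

Step 1: price = 24 is defined in the global scope.
Step 2: modify() looks up price. No local price exists, so Python checks the global scope via LEGB rule and finds price = 24.
Step 3: result = 24

The answer is 24.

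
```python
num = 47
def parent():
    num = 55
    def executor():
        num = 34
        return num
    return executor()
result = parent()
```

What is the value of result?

Step 1: Three scopes define num: global (47), parent (55), executor (34).
Step 2: executor() has its own local num = 34, which shadows both enclosing and global.
Step 3: result = 34 (local wins in LEGB)

The answer is 34.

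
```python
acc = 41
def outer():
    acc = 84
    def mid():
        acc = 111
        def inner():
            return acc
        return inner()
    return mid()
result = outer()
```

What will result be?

Step 1: Three levels of shadowing: global 41, outer 84, mid 111.
Step 2: inner() finds acc = 111 in enclosing mid() scope.
Step 3: result = 111

The answer is 111.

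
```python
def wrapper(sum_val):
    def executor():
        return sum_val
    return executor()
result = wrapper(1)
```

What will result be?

Step 1: wrapper(1) binds parameter sum_val = 1.
Step 2: executor() looks up sum_val in enclosing scope and finds the parameter sum_val = 1.
Step 3: result = 1

The answer is 1.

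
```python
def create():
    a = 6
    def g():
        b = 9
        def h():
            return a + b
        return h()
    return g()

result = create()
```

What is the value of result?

Step 1: create() defines a = 6. g() defines b = 9.
Step 2: h() accesses both from enclosing scopes: a = 6, b = 9.
Step 3: result = 6 + 9 = 15

The answer is 15.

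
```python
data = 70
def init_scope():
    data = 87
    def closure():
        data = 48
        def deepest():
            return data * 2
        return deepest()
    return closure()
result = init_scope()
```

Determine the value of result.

Step 1: deepest() looks up data through LEGB: not local, finds data = 48 in enclosing closure().
Step 2: Returns 48 * 2 = 96.
Step 3: result = 96

The answer is 96.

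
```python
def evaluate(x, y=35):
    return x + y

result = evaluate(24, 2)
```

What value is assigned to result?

Step 1: evaluate(24, 2) overrides default y with 2.
Step 2: Returns 24 + 2 = 26.
Step 3: result = 26

The answer is 26.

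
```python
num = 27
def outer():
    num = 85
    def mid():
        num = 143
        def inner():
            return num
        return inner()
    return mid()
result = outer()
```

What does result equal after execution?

Step 1: Three levels of shadowing: global 27, outer 85, mid 143.
Step 2: inner() finds num = 143 in enclosing mid() scope.
Step 3: result = 143

The answer is 143.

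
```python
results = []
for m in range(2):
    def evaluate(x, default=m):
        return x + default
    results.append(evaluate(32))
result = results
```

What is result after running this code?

Step 1: Default argument default=m is evaluated at function definition time.
Step 2: Each iteration creates evaluate with default = current m value.
Step 3: evaluate(32) returns 32 + default. results = [32, 33]

The answer is [32, 33].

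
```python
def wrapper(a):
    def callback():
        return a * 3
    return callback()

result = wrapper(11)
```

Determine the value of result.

Step 1: wrapper(11) binds parameter a = 11.
Step 2: callback() accesses a = 11 from enclosing scope.
Step 3: result = 11 * 3 = 33

The answer is 33.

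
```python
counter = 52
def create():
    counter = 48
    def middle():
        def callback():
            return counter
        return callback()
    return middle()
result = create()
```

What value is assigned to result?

Step 1: create() defines counter = 48. middle() and callback() have no local counter.
Step 2: callback() checks local (none), enclosing middle() (none), enclosing create() and finds counter = 48.
Step 3: result = 48

The answer is 48.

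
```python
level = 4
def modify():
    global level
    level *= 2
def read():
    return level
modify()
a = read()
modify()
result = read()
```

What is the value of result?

Step 1: level = 4.
Step 2: First modify(): level = 4 * 2 = 8.
Step 3: Second modify(): level = 8 * 2 = 16.
Step 4: read() returns 16

The answer is 16.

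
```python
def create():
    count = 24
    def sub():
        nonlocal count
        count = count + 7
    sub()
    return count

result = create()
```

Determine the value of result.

Step 1: create() sets count = 24.
Step 2: sub() uses nonlocal to modify count in create's scope: count = 24 + 7 = 31.
Step 3: create() returns the modified count = 31

The answer is 31.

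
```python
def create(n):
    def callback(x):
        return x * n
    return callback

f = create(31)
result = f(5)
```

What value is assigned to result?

Step 1: create(31) creates a closure capturing n = 31.
Step 2: f(5) computes 5 * 31 = 155.
Step 3: result = 155

The answer is 155.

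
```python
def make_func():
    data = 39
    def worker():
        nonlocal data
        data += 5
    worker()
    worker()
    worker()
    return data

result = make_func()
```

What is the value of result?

Step 1: data starts at 39.
Step 2: worker() is called 3 times, each adding 5.
Step 3: data = 39 + 5 * 3 = 54

The answer is 54.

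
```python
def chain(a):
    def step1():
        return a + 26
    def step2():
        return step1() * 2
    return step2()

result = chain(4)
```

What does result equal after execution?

Step 1: chain(4) captures a = 4.
Step 2: step2() calls step1() which returns 4 + 26 = 30.
Step 3: step2() returns 30 * 2 = 60

The answer is 60.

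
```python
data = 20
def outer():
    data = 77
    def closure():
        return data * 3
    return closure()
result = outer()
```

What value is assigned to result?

Step 1: outer() shadows global data with data = 77.
Step 2: closure() finds data = 77 in enclosing scope, computes 77 * 3 = 231.
Step 3: result = 231

The answer is 231.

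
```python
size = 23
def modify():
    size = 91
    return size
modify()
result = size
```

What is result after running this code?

Step 1: Global size = 23.
Step 2: modify() creates local size = 91 (shadow, not modification).
Step 3: After modify() returns, global size is unchanged. result = 23

The answer is 23.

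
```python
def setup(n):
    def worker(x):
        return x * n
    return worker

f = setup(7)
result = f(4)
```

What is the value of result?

Step 1: setup(7) creates a closure capturing n = 7.
Step 2: f(4) computes 4 * 7 = 28.
Step 3: result = 28

The answer is 28.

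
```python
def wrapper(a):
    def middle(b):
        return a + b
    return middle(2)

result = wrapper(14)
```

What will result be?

Step 1: wrapper(14) passes a = 14.
Step 2: middle(2) has b = 2, reads a = 14 from enclosing.
Step 3: result = 14 + 2 = 16

The answer is 16.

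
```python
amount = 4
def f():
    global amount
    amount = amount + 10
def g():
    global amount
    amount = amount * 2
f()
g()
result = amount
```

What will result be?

Step 1: amount = 4.
Step 2: f() adds 10: amount = 4 + 10 = 14.
Step 3: g() doubles: amount = 14 * 2 = 28.
Step 4: result = 28

The answer is 28.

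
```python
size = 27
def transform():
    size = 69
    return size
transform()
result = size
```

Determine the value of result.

Step 1: Global size = 27.
Step 2: transform() creates local size = 69 (shadow, not modification).
Step 3: After transform() returns, global size is unchanged. result = 27

The answer is 27.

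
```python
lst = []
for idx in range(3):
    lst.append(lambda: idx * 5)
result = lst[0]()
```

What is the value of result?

Step 1: All lambdas reference the same variable idx (late binding).
Step 2: After the loop, idx = 2. Every lambda returns idx * 5.
Step 3: lst[0]() = 2 * 5 = 10

The answer is 10.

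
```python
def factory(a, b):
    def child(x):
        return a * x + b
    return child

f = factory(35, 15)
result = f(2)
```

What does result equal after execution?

Step 1: factory(35, 15) captures a = 35, b = 15.
Step 2: f(2) computes 35 * 2 + 15 = 85.
Step 3: result = 85

The answer is 85.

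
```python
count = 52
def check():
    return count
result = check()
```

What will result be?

Step 1: count = 52 is defined in the global scope.
Step 2: check() looks up count. No local count exists, so Python checks the global scope via LEGB rule and finds count = 52.
Step 3: result = 52

The answer is 52.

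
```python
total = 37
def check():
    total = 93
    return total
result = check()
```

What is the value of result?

Step 1: Global total = 37.
Step 2: check() creates local total = 93, shadowing the global.
Step 3: Returns local total = 93. result = 93

The answer is 93.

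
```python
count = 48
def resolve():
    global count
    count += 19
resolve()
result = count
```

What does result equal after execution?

Step 1: count = 48 globally.
Step 2: resolve() modifies global count: count += 19 = 67.
Step 3: result = 67

The answer is 67.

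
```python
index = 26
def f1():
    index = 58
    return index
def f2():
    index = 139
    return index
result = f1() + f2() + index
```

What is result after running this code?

Step 1: Each function shadows global index with its own local.
Step 2: f1() returns 58, f2() returns 139.
Step 3: Global index = 26 is unchanged. result = 58 + 139 + 26 = 223

The answer is 223.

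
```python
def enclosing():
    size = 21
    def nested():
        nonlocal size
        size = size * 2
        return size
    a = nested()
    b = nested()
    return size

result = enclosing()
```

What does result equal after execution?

Step 1: size starts at 21.
Step 2: First nested(): size = 21 * 2 = 42.
Step 3: Second nested(): size = 42 * 2 = 84.
Step 4: result = 84

The answer is 84.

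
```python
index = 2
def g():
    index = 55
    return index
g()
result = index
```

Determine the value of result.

Step 1: Global index = 2.
Step 2: g() creates local index = 55 (shadow, not modification).
Step 3: After g() returns, global index is unchanged. result = 2

The answer is 2.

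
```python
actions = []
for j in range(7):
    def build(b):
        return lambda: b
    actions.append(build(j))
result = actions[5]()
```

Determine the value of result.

Step 1: build(j) creates a new scope capturing b = j at call time.
Step 2: actions[5] = build(5), so its lambda captures b = 5.
Step 3: result = 5 (closure factory fixes late binding)

The answer is 5.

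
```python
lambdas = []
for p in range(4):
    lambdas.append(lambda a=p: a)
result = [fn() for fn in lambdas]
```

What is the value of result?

Step 1: Default arg a=p captures p at each iteration.
Step 2: Each lambda has its own default: 0, 1, ..., 3.
Step 3: result = [0, 1, 2, 3]

The answer is [0, 1, 2, 3].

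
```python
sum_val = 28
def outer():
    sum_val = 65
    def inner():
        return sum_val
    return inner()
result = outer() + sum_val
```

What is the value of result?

Step 1: Global sum_val = 28. outer() shadows with sum_val = 65.
Step 2: inner() returns enclosing sum_val = 65. outer() = 65.
Step 3: result = 65 + global sum_val (28) = 93

The answer is 93.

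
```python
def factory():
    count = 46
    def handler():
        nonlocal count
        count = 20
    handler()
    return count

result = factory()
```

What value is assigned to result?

Step 1: factory() sets count = 46.
Step 2: handler() uses nonlocal to reassign count = 20.
Step 3: result = 20

The answer is 20.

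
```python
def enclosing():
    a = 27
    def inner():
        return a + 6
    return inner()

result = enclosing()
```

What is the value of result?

Step 1: enclosing() defines a = 27.
Step 2: inner() reads a = 27 from enclosing scope, returns 27 + 6 = 33.
Step 3: result = 33

The answer is 33.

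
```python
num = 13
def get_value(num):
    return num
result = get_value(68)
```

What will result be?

Step 1: Global num = 13.
Step 2: get_value(68) takes parameter num = 68, which shadows the global.
Step 3: result = 68

The answer is 68.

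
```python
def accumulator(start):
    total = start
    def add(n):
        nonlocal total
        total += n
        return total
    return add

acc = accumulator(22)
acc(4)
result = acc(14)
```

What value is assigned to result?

Step 1: accumulator(22) creates closure with total = 22.
Step 2: First acc(4): total = 22 + 4 = 26.
Step 3: Second acc(14): total = 26 + 14 = 40. result = 40

The answer is 40.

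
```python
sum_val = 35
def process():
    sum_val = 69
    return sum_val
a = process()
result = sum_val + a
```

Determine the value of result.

Step 1: Global sum_val = 35. process() returns local sum_val = 69.
Step 2: a = 69. Global sum_val still = 35.
Step 3: result = 35 + 69 = 104

The answer is 104.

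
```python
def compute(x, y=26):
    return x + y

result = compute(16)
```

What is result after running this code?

Step 1: compute(16) uses default y = 26.
Step 2: Returns 16 + 26 = 42.
Step 3: result = 42

The answer is 42.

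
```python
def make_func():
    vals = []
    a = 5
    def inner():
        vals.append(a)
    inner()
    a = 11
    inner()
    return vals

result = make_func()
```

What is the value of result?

Step 1: a = 5. inner() appends current a to vals.
Step 2: First inner(): appends 5. Then a = 11.
Step 3: Second inner(): appends 11 (closure sees updated a). result = [5, 11]

The answer is [5, 11].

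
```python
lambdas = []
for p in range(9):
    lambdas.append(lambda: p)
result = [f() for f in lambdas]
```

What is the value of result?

Step 1: All 9 lambdas share the same variable p.
Step 2: After the loop, p = 8.
Step 3: Each call returns 8. result = [8, 8, 8, 8, 8, 8, 8, 8, 8]

The answer is [8, 8, 8, 8, 8, 8, 8, 8, 8].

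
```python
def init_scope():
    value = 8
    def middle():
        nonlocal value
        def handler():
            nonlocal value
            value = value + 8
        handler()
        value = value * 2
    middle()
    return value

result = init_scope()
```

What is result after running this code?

Step 1: value = 8.
Step 2: handler() adds 8: value = 8 + 8 = 16.
Step 3: middle() doubles: value = 16 * 2 = 32.
Step 4: result = 32

The answer is 32.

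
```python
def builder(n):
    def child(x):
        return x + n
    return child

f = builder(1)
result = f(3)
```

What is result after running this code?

Step 1: builder(1) creates a closure that captures n = 1.
Step 2: f(3) calls the closure with x = 3, returning 3 + 1 = 4.
Step 3: result = 4

The answer is 4.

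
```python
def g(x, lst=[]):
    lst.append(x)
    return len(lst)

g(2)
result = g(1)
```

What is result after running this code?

Step 1: Mutable default list persists between calls.
Step 2: First call: lst = [2], len = 1. Second call: lst = [2, 1], len = 2.
Step 3: result = 2

The answer is 2.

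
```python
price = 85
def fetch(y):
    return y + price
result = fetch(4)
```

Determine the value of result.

Step 1: price = 85 is defined globally.
Step 2: fetch(4) uses parameter y = 4 and looks up price from global scope = 85.
Step 3: result = 4 + 85 = 89

The answer is 89.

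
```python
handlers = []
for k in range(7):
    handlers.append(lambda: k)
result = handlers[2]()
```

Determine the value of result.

Step 1: The loop creates 7 lambdas, all referencing the same variable k.
Step 2: After the loop, k = 6 (final value).
Step 3: handlers[2]() looks up k at call time and finds 6. This is the late binding gotcha. result = 6

The answer is 6.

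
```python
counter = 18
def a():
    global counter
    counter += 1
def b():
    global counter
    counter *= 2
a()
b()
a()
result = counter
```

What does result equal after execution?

Step 1: counter = 18.
Step 2: a(): counter = 18 + 1 = 19.
Step 3: b(): counter = 19 * 2 = 38.
Step 4: a(): counter = 38 + 1 = 39

The answer is 39.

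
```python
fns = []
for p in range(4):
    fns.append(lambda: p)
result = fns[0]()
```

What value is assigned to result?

Step 1: The loop creates 4 lambdas, all referencing the same variable p.
Step 2: After the loop, p = 3 (final value).
Step 3: fns[0]() looks up p at call time and finds 3. This is the late binding gotcha. result = 3

The answer is 3.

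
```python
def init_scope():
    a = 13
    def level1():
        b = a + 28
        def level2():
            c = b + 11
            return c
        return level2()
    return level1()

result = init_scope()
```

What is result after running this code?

Step 1: a = 13. b = a + 28 = 41.
Step 2: c = b + 11 = 41 + 11 = 52.
Step 3: result = 52

The answer is 52.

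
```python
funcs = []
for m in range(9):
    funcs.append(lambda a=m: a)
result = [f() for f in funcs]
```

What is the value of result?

Step 1: Default arg a=m captures m at each iteration.
Step 2: Each lambda has its own default: 0, 1, ..., 8.
Step 3: result = [0, 1, 2, 3, 4, 5, 6, 7, 8]

The answer is [0, 1, 2, 3, 4, 5, 6, 7, 8].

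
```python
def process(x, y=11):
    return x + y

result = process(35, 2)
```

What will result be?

Step 1: process(35, 2) overrides default y with 2.
Step 2: Returns 35 + 2 = 37.
Step 3: result = 37

The answer is 37.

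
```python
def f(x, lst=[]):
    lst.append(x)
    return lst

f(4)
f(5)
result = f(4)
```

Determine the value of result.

Step 1: Mutable default argument gotcha! The list [] is created once.
Step 2: Each call appends to the SAME list: [4], [4, 5], [4, 5, 4].
Step 3: result = [4, 5, 4]

The answer is [4, 5, 4].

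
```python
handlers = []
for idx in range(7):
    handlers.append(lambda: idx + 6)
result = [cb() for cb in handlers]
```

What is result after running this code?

Step 1: All lambdas capture idx by reference. After the loop, idx = 6.
Step 2: Each call returns 6 + 6 = 12.
Step 3: result = [12, 12, 12, 12, 12, 12, 12]

The answer is [12, 12, 12, 12, 12, 12, 12].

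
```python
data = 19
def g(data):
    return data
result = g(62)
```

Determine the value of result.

Step 1: Global data = 19.
Step 2: g(62) takes parameter data = 62, which shadows the global.
Step 3: result = 62

The answer is 62.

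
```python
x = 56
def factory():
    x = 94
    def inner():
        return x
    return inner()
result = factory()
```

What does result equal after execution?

Step 1: x = 56 globally, but factory() defines x = 94 locally.
Step 2: inner() looks up x. Not in local scope, so checks enclosing scope (factory) and finds x = 94.
Step 3: result = 94

The answer is 94.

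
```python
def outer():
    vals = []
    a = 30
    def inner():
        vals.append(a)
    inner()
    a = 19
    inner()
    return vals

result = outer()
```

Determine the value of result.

Step 1: a = 30. inner() appends current a to vals.
Step 2: First inner(): appends 30. Then a = 19.
Step 3: Second inner(): appends 19 (closure sees updated a). result = [30, 19]

The answer is [30, 19].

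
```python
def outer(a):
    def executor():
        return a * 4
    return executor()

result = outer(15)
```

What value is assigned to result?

Step 1: outer(15) binds parameter a = 15.
Step 2: executor() accesses a = 15 from enclosing scope.
Step 3: result = 15 * 4 = 60

The answer is 60.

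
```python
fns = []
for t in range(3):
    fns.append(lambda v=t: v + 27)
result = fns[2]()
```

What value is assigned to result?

Step 1: Default argument v=t captures t's value at definition time.
Step 2: fns[2] was defined when t = 2, so v defaults to 2.
Step 3: result = 2 + 27 = 29 (default arg fixes the late binding issue)

The answer is 29.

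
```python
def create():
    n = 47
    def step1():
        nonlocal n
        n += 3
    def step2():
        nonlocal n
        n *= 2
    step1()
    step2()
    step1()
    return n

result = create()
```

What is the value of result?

Step 1: n = 47.
Step 2: step1(): n = 47 + 3 = 50.
Step 3: step2(): n = 50 * 2 = 100.
Step 4: step1(): n = 100 + 3 = 103. result = 103

The answer is 103.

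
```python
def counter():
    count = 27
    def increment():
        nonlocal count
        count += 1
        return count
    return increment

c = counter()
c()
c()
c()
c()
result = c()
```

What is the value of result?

Step 1: counter() creates closure with count = 27.
Step 2: Each c() call increments count via nonlocal. After 5 calls: 27 + 5 = 32.
Step 3: result = 32

The answer is 32.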